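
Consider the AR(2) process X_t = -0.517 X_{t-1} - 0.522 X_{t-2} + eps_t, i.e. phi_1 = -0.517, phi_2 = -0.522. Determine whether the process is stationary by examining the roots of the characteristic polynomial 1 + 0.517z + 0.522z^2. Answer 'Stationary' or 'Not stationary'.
\text{Stationary}

The AR(p) characteristic polynomial is P(z) = 1 + 0.517z + 0.522z^2.
Stationarity requires all roots to lie outside the unit circle, i.e. |z| > 1 for every root.
Set 1 + (0.517) z + (0.522) z^2 = 0, i.e. a z^2 + b z + c = 0 with a = 0.522, b = 0.517, c = 1.
Discriminant D = b^2 - 4ac = (0.517)^2 - 4*(0.522)*1 = 0.267289 - (2.088) = -1.820711.
D < 0, so the roots are the complex-conjugate pair z = (-b +/- i sqrt(-D)) / (2a) = -0.4952 +/- 1.2925i.
For a conjugate pair |z|^2 = z * conj(z) = (product of roots) = c/a = 1/(0.522) = 1.915709, so |z| = sqrt(1.915709) = 1.3841 for both roots.
Moduli of all roots: 1.3841, 1.3841.
All moduli strictly greater than 1? Yes.
Verdict: Stationary.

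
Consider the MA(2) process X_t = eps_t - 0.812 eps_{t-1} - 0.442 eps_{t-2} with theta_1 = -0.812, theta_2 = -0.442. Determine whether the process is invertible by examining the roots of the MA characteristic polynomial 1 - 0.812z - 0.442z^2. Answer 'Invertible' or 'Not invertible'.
\text{Not invertible}

The MA(q) characteristic polynomial is P(z) = 1 - 0.812z - 0.442z^2.
Invertibility requires all roots to lie outside the unit circle, i.e. |z| > 1 for every root.
Set 1 + (-0.812) z + (-0.442) z^2 = 0, i.e. a z^2 + b z + c = 0 with a = -0.442, b = -0.812, c = 1.
Discriminant D = b^2 - 4ac = (-0.812)^2 - 4*(-0.442)*1 = 0.659344 - (-1.768) = 2.427344.
D >= 0, so the roots are real: z = (-b +/- sqrt(D)) / (2a) = (0.812 +/- 1.557994) / (-0.884).
  z_1 = (0.812 + 1.557994) / (-0.884) = -2.681,   |z_1| = 2.681.
  z_2 = (0.812 - 1.557994) / (-0.884) = 0.8439,   |z_2| = 0.8439.
Moduli of all roots: 2.6810, 0.8439.
All moduli strictly greater than 1? No.
Verdict: Not invertible.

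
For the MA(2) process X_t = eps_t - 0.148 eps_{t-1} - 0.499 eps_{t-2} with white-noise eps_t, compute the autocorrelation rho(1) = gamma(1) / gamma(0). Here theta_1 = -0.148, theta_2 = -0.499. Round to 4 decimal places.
\rho(1) = -0.0583

For an MA(q) process with theta_0 = 1, the autocovariance is
  gamma(k) = sigma^2 * sum_{i=0..q-k} theta_i * theta_{i+k},
and rho(k) = gamma(k) / gamma(0). Sigma^2 cancels.
  numerator   = (1)*(-0.148) + (-0.148)*(-0.499) = -0.074148.
  denominator = (1)^2 + (-0.148)^2 + (-0.499)^2 = 1.270905.
  rho(1) = -0.074148 / 1.270905 = -0.0583.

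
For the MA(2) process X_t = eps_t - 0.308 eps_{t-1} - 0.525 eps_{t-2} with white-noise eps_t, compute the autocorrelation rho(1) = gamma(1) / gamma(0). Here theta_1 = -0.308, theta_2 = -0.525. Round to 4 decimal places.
\rho(1) = -0.1068

For an MA(q) process with theta_0 = 1, the autocovariance is
  gamma(k) = sigma^2 * sum_{i=0..q-k} theta_i * theta_{i+k},
and rho(k) = gamma(k) / gamma(0). Sigma^2 cancels.
  numerator   = (1)*(-0.308) + (-0.308)*(-0.525) = -0.1463.
  denominator = (1)^2 + (-0.308)^2 + (-0.525)^2 = 1.370489.
  rho(1) = -0.1463 / 1.370489 = -0.1068.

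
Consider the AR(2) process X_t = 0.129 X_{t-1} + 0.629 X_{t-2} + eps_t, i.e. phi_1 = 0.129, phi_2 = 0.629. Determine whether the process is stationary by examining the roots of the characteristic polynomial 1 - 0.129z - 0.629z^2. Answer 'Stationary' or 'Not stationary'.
\text{Stationary}

The AR(p) characteristic polynomial is P(z) = 1 - 0.129z - 0.629z^2.
Stationarity requires all roots to lie outside the unit circle, i.e. |z| > 1 for every root.
Set 1 + (-0.129) z + (-0.629) z^2 = 0, i.e. a z^2 + b z + c = 0 with a = -0.629, b = -0.129, c = 1.
Discriminant D = b^2 - 4ac = (-0.129)^2 - 4*(-0.629)*1 = 0.016641 - (-2.516) = 2.532641.
D >= 0, so the roots are real: z = (-b +/- sqrt(D)) / (2a) = (0.129 +/- 1.591427) / (-1.258).
  z_1 = (0.129 + 1.591427) / (-1.258) = -1.3676,   |z_1| = 1.3676.
  z_2 = (0.129 - 1.591427) / (-1.258) = 1.1625,   |z_2| = 1.1625.
Moduli of all roots: 1.3676, 1.1625.
All moduli strictly greater than 1? Yes.
Verdict: Stationary.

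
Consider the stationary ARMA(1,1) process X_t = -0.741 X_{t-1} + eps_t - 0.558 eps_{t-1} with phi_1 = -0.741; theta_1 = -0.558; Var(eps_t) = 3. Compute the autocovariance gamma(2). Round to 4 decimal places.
\gamma(2) = 9.0519

Multiply the model equation by X_{t-k} and take expectations. With theta_0 = psi_0 = 1 and psi_j the MA(infinity) weights, this gives
  gamma(k) - sum_i phi_i gamma(k-i) = c_k,
  c_k = sigma^2 * sum_{j=k..q} theta_j psi_{j-k}   (c_k = 0 for k > q),
using gamma(-m) = gamma(m).
psi-weights needed (psi_j = theta_j + sum_i phi_i psi_{j-i}):
  psi_1 = theta_1 + phi_1 = -0.558 + (-0.741) = -1.299
Right-hand sides:
  c_0 = sigma^2 (1 + theta_1 psi_1) = 3 * (1 + (-0.558)(-1.299)) = 3 * 1.724842 = 5.174526
  c_1 = sigma^2 theta_1 = 3 * (-0.558) = -1.674
  c_2 = 0
Equations for k = 0 and k = 1 (AR order 1):
  gamma(0) = phi_1 gamma(1) + c_0
  gamma(1) = phi_1 gamma(0) + c_1
Substituting the second into the first: gamma(0) (1 - phi_1^2) = c_0 + phi_1 c_1, so
  gamma(0) = (c_0 + phi_1 c_1) / (1 - phi_1^2) = (5.174526 + (-0.741)(-1.674)) / (1 - (-0.741)^2) = 6.41496 / 0.450919 = 14.226413.
  gamma(1) = phi_1 gamma(0) + c_1 = (-0.741)(14.226413) + (-1.674) = -12.215772.
For k = 2 (> q): gamma(2) = phi_1 gamma(1) = (-0.741)(-12.215772) = 9.051887.
Therefore gamma(2) = 9.0519 (to 4 decimal places).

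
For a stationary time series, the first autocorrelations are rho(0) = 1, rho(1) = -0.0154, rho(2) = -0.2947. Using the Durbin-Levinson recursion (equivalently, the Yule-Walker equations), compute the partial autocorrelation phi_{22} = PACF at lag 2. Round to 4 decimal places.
\phi_{22} = -0.2950

The PACF at lag k is phi_{kk}, the last component of the solution
to the Yule-Walker system G_k phi = r_k where
  (G_k)_{ij} = rho(|i - j|), (r_k)_i = rho(i), i,j = 1..k.
Equivalently, Durbin-Levinson gives phi_{kk} iteratively:
  phi_{11} = rho(1)
  phi_{kk} = [rho(k) - sum_{j=1..k-1} phi_{k-1,j} rho(k-j)]
            / [1 - sum_{j=1..k-1} phi_{k-1,j} rho(j)],
  phi_{k,j} = phi_{k-1,j} - phi_{kk} phi_{k-1,k-j},  j = 1..k-1.
Step k = 1:
  phi_11 = rho(1) = -0.0154.
Step k = 2:
  phi_22 = [rho(2) - phi_11 rho(1)] / [1 - phi_11 rho(1)] = [-0.2947 - (-0.0154)(-0.0154)] / [1 - (-0.0154)(-0.0154)]
         = -0.29493716 / 0.99976284 = -0.295.
Therefore phi_{22} = -0.2950.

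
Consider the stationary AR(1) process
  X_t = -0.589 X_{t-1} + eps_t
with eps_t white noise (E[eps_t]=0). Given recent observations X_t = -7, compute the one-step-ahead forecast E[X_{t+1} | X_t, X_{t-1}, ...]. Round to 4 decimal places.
E[X_{t+1} \mid \mathcal F_t] = 4.1230

For an AR(p) model X_t = c + sum_i phi_i X_{t-i} + eps_t, the
one-step-ahead conditional mean is
  E[X_{t+1} | X_t, ...] = c + sum_i phi_i X_{t+1-i}.
Substitute known values:
  E[X_{t+1} | ...] = (-0.589) * (-7)
                   = 4.1230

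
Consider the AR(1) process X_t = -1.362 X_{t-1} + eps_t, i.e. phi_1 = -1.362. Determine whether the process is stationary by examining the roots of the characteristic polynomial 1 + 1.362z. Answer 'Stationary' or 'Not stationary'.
\text{Not stationary}

The AR(p) characteristic polynomial is P(z) = 1 + 1.362z.
Stationarity requires all roots to lie outside the unit circle, i.e. |z| > 1 for every root.
This is linear in z: 1 + (1.362) z = 0  =>  z = -1/(1.362) = -0.734214,  |z| = 0.734214.
Moduli of all roots: 0.7342.
All moduli strictly greater than 1? No.
Verdict: Not stationary.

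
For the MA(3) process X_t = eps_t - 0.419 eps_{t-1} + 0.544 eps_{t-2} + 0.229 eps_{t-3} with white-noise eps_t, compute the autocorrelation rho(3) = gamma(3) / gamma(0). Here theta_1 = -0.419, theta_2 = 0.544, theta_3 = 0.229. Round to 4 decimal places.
\rho(3) = 0.1503

For an MA(q) process with theta_0 = 1, the autocovariance is
  gamma(k) = sigma^2 * sum_{i=0..q-k} theta_i * theta_{i+k},
and rho(k) = gamma(k) / gamma(0). Sigma^2 cancels.
  numerator   = (1)*(0.229) = 0.229.
  denominator = (1)^2 + (-0.419)^2 + (0.544)^2 + (0.229)^2 = 1.523938.
  rho(3) = 0.229 / 1.523938 = 0.1503.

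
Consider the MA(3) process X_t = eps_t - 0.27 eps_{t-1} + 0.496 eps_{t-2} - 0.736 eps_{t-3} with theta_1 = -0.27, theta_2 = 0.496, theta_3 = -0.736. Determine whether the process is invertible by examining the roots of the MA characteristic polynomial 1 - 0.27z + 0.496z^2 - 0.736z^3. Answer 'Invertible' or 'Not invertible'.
\text{Invertible}

The MA(q) characteristic polynomial is P(z) = 1 - 0.27z + 0.496z^2 - 0.736z^3.
Invertibility requires all roots to lie outside the unit circle, i.e. |z| > 1 for every root.
Degree 3: look for a simple real root z0 first, then factor out (1 - z/z0) and solve the remaining quadratic.
Testing z0 = 1.25: P(1.25) = 1 + (-0.27)(1.25) + (0.496)(1.25)^2 + (-0.736)(1.25)^3
  = 1 + (-0.3375) + (0.775) + (-1.4375) = 0.  So z_0 = 1.25 is a root, |z_0| = 1.25.
Divide out the factor (1 - 0.8 z) = (1 - z/z0) (since 1/z0 = 0.8):
  P(z) = (1 - 0.8 z)(1 + (0.53) z + (0.92) z^2)
  [check: z-coef 0.53 - (0.8) = -0.27; z^2-coef 0.92 - (0.8)(0.53) = 0.496; z^3-coef -(0.8)(0.92) = -0.736.]
Remaining roots from the quadratic factor 1 + (0.53) z + (0.92) z^2:
  Set 1 + (0.53) z + (0.92) z^2 = 0, i.e. a z^2 + b z + c = 0 with a = 0.92, b = 0.53, c = 1.
  Discriminant D = b^2 - 4ac = (0.53)^2 - 4*(0.92)*1 = 0.2809 - (3.68) = -3.3991.
  D < 0, so the roots are the complex-conjugate pair z = (-b +/- i sqrt(-D)) / (2a) = -0.288 +/- 1.002i.
  For a conjugate pair |z|^2 = z * conj(z) = (product of roots) = c/a = 1/(0.92) = 1.086957, so |z| = sqrt(1.086957) = 1.0426 for both roots.
Moduli of all roots: 1.2500, 1.0426, 1.0426.
All moduli strictly greater than 1? Yes.
Verdict: Invertible.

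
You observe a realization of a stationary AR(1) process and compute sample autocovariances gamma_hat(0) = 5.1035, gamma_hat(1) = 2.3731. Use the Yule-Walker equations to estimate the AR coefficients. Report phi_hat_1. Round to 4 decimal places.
\hat\phi_{1} = 0.4650

The Yule-Walker equations for an AR(p) process read, in matrix form,
  Gamma_p phi = r_p,   with   (Gamma_p)_{ij} = gamma(|i - j|),
                       (r_p)_i = gamma(i),   i,j = 1..p.
Substitute the sample gammas (Toeplitz matrix and right-hand side of size 1):
  Gamma_p = [[5.1035]]
  r_p     = [2.3731]
With p = 1 this is the single equation gamma(0) phi_1 = gamma(1):
  phi_hat_1 = gamma(1) / gamma(0) = 2.3731 / 5.1035 = 0.4650.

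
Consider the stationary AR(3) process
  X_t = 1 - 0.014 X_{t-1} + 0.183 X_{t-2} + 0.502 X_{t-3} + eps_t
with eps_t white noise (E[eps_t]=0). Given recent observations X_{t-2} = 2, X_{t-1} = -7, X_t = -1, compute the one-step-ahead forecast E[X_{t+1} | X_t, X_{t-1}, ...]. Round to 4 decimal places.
E[X_{t+1} \mid \mathcal F_t] = 0.7370

For an AR(p) model X_t = c + sum_i phi_i X_{t-i} + eps_t, the
one-step-ahead conditional mean is
  E[X_{t+1} | X_t, ...] = c + sum_i phi_i X_{t+1-i}.
Substitute known values:
  E[X_{t+1} | ...] = 1 + (-0.014) * (-1) + (0.183) * (-7) + (0.502) * (2)
                   = 0.7370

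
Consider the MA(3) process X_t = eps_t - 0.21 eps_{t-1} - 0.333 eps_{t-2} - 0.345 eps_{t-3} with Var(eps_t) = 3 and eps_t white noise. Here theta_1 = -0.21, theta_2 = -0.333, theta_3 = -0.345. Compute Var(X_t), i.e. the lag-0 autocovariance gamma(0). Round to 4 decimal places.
\gamma(0) = 3.8220

For an MA(q) process X_t = eps_t + sum_i theta_i eps_{t-i} with
Var(eps_t) = sigma^2, the variance is
  gamma(0) = sigma^2 * (1 + sum_i theta_i^2).
  sum_i theta_i^2 = (-0.21)^2 + (-0.333)^2 + (-0.345)^2 = 0.0441 + 0.110889 + 0.119025 = 0.274014.
  gamma(0) = 3 * (1 + 0.274014) = 3 * 1.274014 = 3.822042, which rounds to 3.8220.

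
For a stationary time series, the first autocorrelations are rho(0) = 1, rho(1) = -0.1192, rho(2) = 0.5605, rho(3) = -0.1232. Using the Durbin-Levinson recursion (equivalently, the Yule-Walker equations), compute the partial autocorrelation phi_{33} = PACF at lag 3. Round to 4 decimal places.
\phi_{33} = -0.0401

The PACF at lag k is phi_{kk}, the last component of the solution
to the Yule-Walker system G_k phi = r_k where
  (G_k)_{ij} = rho(|i - j|), (r_k)_i = rho(i), i,j = 1..k.
Equivalently, Durbin-Levinson gives phi_{kk} iteratively:
  phi_{11} = rho(1)
  phi_{kk} = [rho(k) - sum_{j=1..k-1} phi_{k-1,j} rho(k-j)]
            / [1 - sum_{j=1..k-1} phi_{k-1,j} rho(j)],
  phi_{k,j} = phi_{k-1,j} - phi_{kk} phi_{k-1,k-j},  j = 1..k-1.
Step k = 1:
  phi_11 = rho(1) = -0.1192.
Step k = 2:
  phi_22 = [rho(2) - phi_11 rho(1)] / [1 - phi_11 rho(1)] = [0.5605 - (-0.1192)(-0.1192)] / [1 - (-0.1192)(-0.1192)]
         = 0.54629136 / 0.98579136 = 0.554165.
  Update: phi_21 = phi_11 - phi_22 phi_11 = -0.1192 - (0.554165)(-0.1192) = -0.053143.
Step k = 3:
  phi_33 = [rho(3) - phi_21 rho(2) - phi_22 rho(1)] / [1 - phi_21 rho(1) - phi_22 rho(2)]
    numerator   = -0.1232 - (-0.053143)(0.5605) - (0.554165)(-0.1192) = -0.02735657
    denominator = 1 - (-0.053143)(-0.1192) - (0.554165)(0.5605) = 0.68305565
  phi_33 = -0.02735657 / 0.68305565 = -0.0401.
Therefore phi_{33} = -0.0401.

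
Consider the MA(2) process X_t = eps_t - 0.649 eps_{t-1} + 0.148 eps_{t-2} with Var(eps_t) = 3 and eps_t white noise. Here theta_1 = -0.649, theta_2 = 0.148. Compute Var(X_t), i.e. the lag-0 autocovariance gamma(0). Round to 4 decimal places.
\gamma(0) = 4.3293

For an MA(q) process X_t = eps_t + sum_i theta_i eps_{t-i} with
Var(eps_t) = sigma^2, the variance is
  gamma(0) = sigma^2 * (1 + sum_i theta_i^2).
  sum_i theta_i^2 = (-0.649)^2 + (0.148)^2 = 0.421201 + 0.021904 = 0.443105.
  gamma(0) = 3 * (1 + 0.443105) = 3 * 1.443105 = 4.329315, which rounds to 4.3293.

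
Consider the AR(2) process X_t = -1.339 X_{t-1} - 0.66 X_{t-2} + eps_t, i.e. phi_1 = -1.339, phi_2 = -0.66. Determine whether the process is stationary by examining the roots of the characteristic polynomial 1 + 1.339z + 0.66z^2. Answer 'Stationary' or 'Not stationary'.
\text{Stationary}

The AR(p) characteristic polynomial is P(z) = 1 + 1.339z + 0.66z^2.
Stationarity requires all roots to lie outside the unit circle, i.e. |z| > 1 for every root.
Set 1 + (1.339) z + (0.66) z^2 = 0, i.e. a z^2 + b z + c = 0 with a = 0.66, b = 1.339, c = 1.
Discriminant D = b^2 - 4ac = (1.339)^2 - 4*(0.66)*1 = 1.792921 - (2.64) = -0.847079.
D < 0, so the roots are the complex-conjugate pair z = (-b +/- i sqrt(-D)) / (2a) = -1.0144 +/- 0.6972i.
For a conjugate pair |z|^2 = z * conj(z) = (product of roots) = c/a = 1/(0.66) = 1.515152, so |z| = sqrt(1.515152) = 1.2309 for both roots.
Moduli of all roots: 1.2309, 1.2309.
All moduli strictly greater than 1? Yes.
Verdict: Stationary.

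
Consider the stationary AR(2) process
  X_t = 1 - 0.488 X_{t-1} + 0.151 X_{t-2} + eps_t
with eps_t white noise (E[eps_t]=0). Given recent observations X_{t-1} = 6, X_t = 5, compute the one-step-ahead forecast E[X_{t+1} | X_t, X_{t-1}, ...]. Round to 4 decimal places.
E[X_{t+1} \mid \mathcal F_t] = -0.5340

For an AR(p) model X_t = c + sum_i phi_i X_{t-i} + eps_t, the
one-step-ahead conditional mean is
  E[X_{t+1} | X_t, ...] = c + sum_i phi_i X_{t+1-i}.
Substitute known values:
  E[X_{t+1} | ...] = 1 + (-0.488) * (5) + (0.151) * (6)
                   = -0.5340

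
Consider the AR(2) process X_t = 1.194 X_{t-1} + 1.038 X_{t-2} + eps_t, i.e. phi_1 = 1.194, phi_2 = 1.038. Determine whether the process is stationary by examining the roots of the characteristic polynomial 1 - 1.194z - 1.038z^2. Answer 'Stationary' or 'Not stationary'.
\text{Not stationary}

The AR(p) characteristic polynomial is P(z) = 1 - 1.194z - 1.038z^2.
Stationarity requires all roots to lie outside the unit circle, i.e. |z| > 1 for every root.
Set 1 + (-1.194) z + (-1.038) z^2 = 0, i.e. a z^2 + b z + c = 0 with a = -1.038, b = -1.194, c = 1.
Discriminant D = b^2 - 4ac = (-1.194)^2 - 4*(-1.038)*1 = 1.425636 - (-4.152) = 5.577636.
D >= 0, so the roots are real: z = (-b +/- sqrt(D)) / (2a) = (1.194 +/- 2.361702) / (-2.076).
  z_1 = (1.194 + 2.361702) / (-2.076) = -1.7128,   |z_1| = 1.7128.
  z_2 = (1.194 - 2.361702) / (-2.076) = 0.5625,   |z_2| = 0.5625.
Moduli of all roots: 1.7128, 0.5625.
All moduli strictly greater than 1? No.
Verdict: Not stationary.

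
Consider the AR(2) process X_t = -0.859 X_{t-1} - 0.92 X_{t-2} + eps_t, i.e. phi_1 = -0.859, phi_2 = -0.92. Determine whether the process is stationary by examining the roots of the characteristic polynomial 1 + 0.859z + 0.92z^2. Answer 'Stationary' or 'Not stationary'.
\text{Stationary}

The AR(p) characteristic polynomial is P(z) = 1 + 0.859z + 0.92z^2.
Stationarity requires all roots to lie outside the unit circle, i.e. |z| > 1 for every root.
Set 1 + (0.859) z + (0.92) z^2 = 0, i.e. a z^2 + b z + c = 0 with a = 0.92, b = 0.859, c = 1.
Discriminant D = b^2 - 4ac = (0.859)^2 - 4*(0.92)*1 = 0.737881 - (3.68) = -2.942119.
D < 0, so the roots are the complex-conjugate pair z = (-b +/- i sqrt(-D)) / (2a) = -0.4668 +/- 0.9322i.
For a conjugate pair |z|^2 = z * conj(z) = (product of roots) = c/a = 1/(0.92) = 1.086957, so |z| = sqrt(1.086957) = 1.0426 for both roots.
Moduli of all roots: 1.0426, 1.0426.
All moduli strictly greater than 1? Yes.
Verdict: Stationary.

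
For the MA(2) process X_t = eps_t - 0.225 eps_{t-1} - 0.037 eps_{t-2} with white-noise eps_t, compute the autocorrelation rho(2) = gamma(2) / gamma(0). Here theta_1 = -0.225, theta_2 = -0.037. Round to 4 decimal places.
\rho(2) = -0.0352

For an MA(q) process with theta_0 = 1, the autocovariance is
  gamma(k) = sigma^2 * sum_{i=0..q-k} theta_i * theta_{i+k},
and rho(k) = gamma(k) / gamma(0). Sigma^2 cancels.
  numerator   = (1)*(-0.037) = -0.037.
  denominator = (1)^2 + (-0.225)^2 + (-0.037)^2 = 1.051994.
  rho(2) = -0.037 / 1.051994 = -0.0352.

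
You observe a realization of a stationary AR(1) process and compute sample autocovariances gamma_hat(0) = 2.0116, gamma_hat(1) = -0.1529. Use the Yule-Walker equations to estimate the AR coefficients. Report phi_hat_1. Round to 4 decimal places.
\hat\phi_{1} = -0.0760

The Yule-Walker equations for an AR(p) process read, in matrix form,
  Gamma_p phi = r_p,   with   (Gamma_p)_{ij} = gamma(|i - j|),
                       (r_p)_i = gamma(i),   i,j = 1..p.
Substitute the sample gammas (Toeplitz matrix and right-hand side of size 1):
  Gamma_p = [[2.0116]]
  r_p     = [-0.1529]
With p = 1 this is the single equation gamma(0) phi_1 = gamma(1):
  phi_hat_1 = gamma(1) / gamma(0) = -0.1529 / 2.0116 = -0.0760.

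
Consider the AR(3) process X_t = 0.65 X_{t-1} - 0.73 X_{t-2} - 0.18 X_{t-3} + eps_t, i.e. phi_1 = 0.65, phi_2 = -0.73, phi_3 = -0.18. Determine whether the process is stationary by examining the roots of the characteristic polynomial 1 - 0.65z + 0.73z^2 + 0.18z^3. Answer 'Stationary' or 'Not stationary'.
\text{Stationary}

The AR(p) characteristic polynomial is P(z) = 1 - 0.65z + 0.73z^2 + 0.18z^3.
Stationarity requires all roots to lie outside the unit circle, i.e. |z| > 1 for every root.
Degree 3: look for a simple real root z0 first, then factor out (1 - z/z0) and solve the remaining quadratic.
Testing z0 = -5: P(-5) = 1 + (-0.65)(-5) + (0.73)(-5)^2 + (0.18)(-5)^3
  = 1 + (3.25) + (18.25) + (-22.5) = 0.  So z_0 = -5 is a root, |z_0| = 5.
Divide out the factor (1 + 0.2 z) = (1 - z/z0) (since 1/z0 = -0.2):
  P(z) = (1 + 0.2 z)(1 + (-0.85) z + (0.9) z^2)
  [check: z-coef -0.85 - (-0.2) = -0.65; z^2-coef 0.9 - (-0.2)(-0.85) = 0.73; z^3-coef -(-0.2)(0.9) = 0.18.]
Remaining roots from the quadratic factor 1 + (-0.85) z + (0.9) z^2:
  Set 1 + (-0.85) z + (0.9) z^2 = 0, i.e. a z^2 + b z + c = 0 with a = 0.9, b = -0.85, c = 1.
  Discriminant D = b^2 - 4ac = (-0.85)^2 - 4*(0.9)*1 = 0.7225 - (3.6) = -2.8775.
  D < 0, so the roots are the complex-conjugate pair z = (-b +/- i sqrt(-D)) / (2a) = 0.4722 +/- 0.9424i.
  For a conjugate pair |z|^2 = z * conj(z) = (product of roots) = c/a = 1/(0.9) = 1.111111, so |z| = sqrt(1.111111) = 1.0541 for both roots.
Moduli of all roots: 5.0000, 1.0541, 1.0541.
All moduli strictly greater than 1? Yes.
Verdict: Stationary.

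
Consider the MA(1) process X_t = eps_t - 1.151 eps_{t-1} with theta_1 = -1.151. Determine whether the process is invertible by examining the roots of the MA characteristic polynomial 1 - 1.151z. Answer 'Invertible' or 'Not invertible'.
\text{Not invertible}

The MA(q) characteristic polynomial is P(z) = 1 - 1.151z.
Invertibility requires all roots to lie outside the unit circle, i.e. |z| > 1 for every root.
This is linear in z: 1 + (-1.151) z = 0  =>  z = -1/(-1.151) = 0.86881,  |z| = 0.86881.
Moduli of all roots: 0.8688.
All moduli strictly greater than 1? No.
Verdict: Not invertible.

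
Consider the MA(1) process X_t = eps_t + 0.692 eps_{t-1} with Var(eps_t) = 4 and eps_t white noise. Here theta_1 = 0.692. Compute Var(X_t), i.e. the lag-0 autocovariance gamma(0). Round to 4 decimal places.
\gamma(0) = 5.9155

For an MA(q) process X_t = eps_t + sum_i theta_i eps_{t-i} with
Var(eps_t) = sigma^2, the variance is
  gamma(0) = sigma^2 * (1 + sum_i theta_i^2).
  sum_i theta_i^2 = (0.692)^2 = 0.478864.
  gamma(0) = 4 * (1 + 0.478864) = 4 * 1.478864 = 5.915456, which rounds to 5.9155.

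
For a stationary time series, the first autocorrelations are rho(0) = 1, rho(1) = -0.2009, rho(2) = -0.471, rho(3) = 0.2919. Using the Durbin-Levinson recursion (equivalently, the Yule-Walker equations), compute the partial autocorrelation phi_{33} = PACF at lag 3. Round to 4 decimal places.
\phi_{33} = 0.0579

The PACF at lag k is phi_{kk}, the last component of the solution
to the Yule-Walker system G_k phi = r_k where
  (G_k)_{ij} = rho(|i - j|), (r_k)_i = rho(i), i,j = 1..k.
Equivalently, Durbin-Levinson gives phi_{kk} iteratively:
  phi_{11} = rho(1)
  phi_{kk} = [rho(k) - sum_{j=1..k-1} phi_{k-1,j} rho(k-j)]
            / [1 - sum_{j=1..k-1} phi_{k-1,j} rho(j)],
  phi_{k,j} = phi_{k-1,j} - phi_{kk} phi_{k-1,k-j},  j = 1..k-1.
Step k = 1:
  phi_11 = rho(1) = -0.2009.
Step k = 2:
  phi_22 = [rho(2) - phi_11 rho(1)] / [1 - phi_11 rho(1)] = [-0.471 - (-0.2009)(-0.2009)] / [1 - (-0.2009)(-0.2009)]
         = -0.51136081 / 0.95963919 = -0.532868.
  Update: phi_21 = phi_11 - phi_22 phi_11 = -0.2009 - (-0.532868)(-0.2009) = -0.307953.
Step k = 3:
  phi_33 = [rho(3) - phi_21 rho(2) - phi_22 rho(1)] / [1 - phi_21 rho(1) - phi_22 rho(2)]
    numerator   = 0.2919 - (-0.307953)(-0.471) - (-0.532868)(-0.2009) = 0.03980093
    denominator = 1 - (-0.307953)(-0.2009) - (-0.532868)(-0.471) = 0.68715149
  phi_33 = 0.03980093 / 0.68715149 = 0.0579.
Therefore phi_{33} = 0.0579.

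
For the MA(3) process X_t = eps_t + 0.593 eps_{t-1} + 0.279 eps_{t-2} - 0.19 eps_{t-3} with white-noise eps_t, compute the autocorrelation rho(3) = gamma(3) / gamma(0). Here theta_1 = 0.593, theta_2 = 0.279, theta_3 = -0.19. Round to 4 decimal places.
\rho(3) = -0.1296

For an MA(q) process with theta_0 = 1, the autocovariance is
  gamma(k) = sigma^2 * sum_{i=0..q-k} theta_i * theta_{i+k},
and rho(k) = gamma(k) / gamma(0). Sigma^2 cancels.
  numerator   = (1)*(-0.19) = -0.19.
  denominator = (1)^2 + (0.593)^2 + (0.279)^2 + (-0.19)^2 = 1.46559.
  rho(3) = -0.19 / 1.46559 = -0.1296.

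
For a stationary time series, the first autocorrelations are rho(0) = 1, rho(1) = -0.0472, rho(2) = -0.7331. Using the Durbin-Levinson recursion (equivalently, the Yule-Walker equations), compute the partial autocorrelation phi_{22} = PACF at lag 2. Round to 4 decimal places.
\phi_{22} = -0.7370

The PACF at lag k is phi_{kk}, the last component of the solution
to the Yule-Walker system G_k phi = r_k where
  (G_k)_{ij} = rho(|i - j|), (r_k)_i = rho(i), i,j = 1..k.
Equivalently, Durbin-Levinson gives phi_{kk} iteratively:
  phi_{11} = rho(1)
  phi_{kk} = [rho(k) - sum_{j=1..k-1} phi_{k-1,j} rho(k-j)]
            / [1 - sum_{j=1..k-1} phi_{k-1,j} rho(j)],
  phi_{k,j} = phi_{k-1,j} - phi_{kk} phi_{k-1,k-j},  j = 1..k-1.
Step k = 1:
  phi_11 = rho(1) = -0.0472.
Step k = 2:
  phi_22 = [rho(2) - phi_11 rho(1)] / [1 - phi_11 rho(1)] = [-0.7331 - (-0.0472)(-0.0472)] / [1 - (-0.0472)(-0.0472)]
         = -0.73532784 / 0.99777216 = -0.737.
Therefore phi_{22} = -0.7370.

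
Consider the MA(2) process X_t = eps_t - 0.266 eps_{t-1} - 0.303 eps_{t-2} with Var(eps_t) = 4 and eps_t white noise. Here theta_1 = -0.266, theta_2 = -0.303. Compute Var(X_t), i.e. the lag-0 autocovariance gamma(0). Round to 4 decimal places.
\gamma(0) = 4.6503

For an MA(q) process X_t = eps_t + sum_i theta_i eps_{t-i} with
Var(eps_t) = sigma^2, the variance is
  gamma(0) = sigma^2 * (1 + sum_i theta_i^2).
  sum_i theta_i^2 = (-0.266)^2 + (-0.303)^2 = 0.070756 + 0.091809 = 0.162565.
  gamma(0) = 4 * (1 + 0.162565) = 4 * 1.162565 = 4.65026, which rounds to 4.6503.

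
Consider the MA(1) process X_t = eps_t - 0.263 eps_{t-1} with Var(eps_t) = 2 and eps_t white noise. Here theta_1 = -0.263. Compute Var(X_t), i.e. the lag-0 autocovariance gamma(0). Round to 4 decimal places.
\gamma(0) = 2.1383

For an MA(q) process X_t = eps_t + sum_i theta_i eps_{t-i} with
Var(eps_t) = sigma^2, the variance is
  gamma(0) = sigma^2 * (1 + sum_i theta_i^2).
  sum_i theta_i^2 = (-0.263)^2 = 0.069169.
  gamma(0) = 2 * (1 + 0.069169) = 2 * 1.069169 = 2.138338, which rounds to 2.1383.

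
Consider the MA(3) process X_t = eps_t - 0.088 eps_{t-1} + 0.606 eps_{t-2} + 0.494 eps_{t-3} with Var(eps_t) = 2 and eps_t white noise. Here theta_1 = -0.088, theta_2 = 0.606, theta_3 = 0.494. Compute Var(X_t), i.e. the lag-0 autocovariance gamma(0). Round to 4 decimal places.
\gamma(0) = 3.2380

For an MA(q) process X_t = eps_t + sum_i theta_i eps_{t-i} with
Var(eps_t) = sigma^2, the variance is
  gamma(0) = sigma^2 * (1 + sum_i theta_i^2).
  sum_i theta_i^2 = (-0.088)^2 + (0.606)^2 + (0.494)^2 = 0.007744 + 0.367236 + 0.244036 = 0.619016.
  gamma(0) = 2 * (1 + 0.619016) = 2 * 1.619016 = 3.238032, which rounds to 3.2380.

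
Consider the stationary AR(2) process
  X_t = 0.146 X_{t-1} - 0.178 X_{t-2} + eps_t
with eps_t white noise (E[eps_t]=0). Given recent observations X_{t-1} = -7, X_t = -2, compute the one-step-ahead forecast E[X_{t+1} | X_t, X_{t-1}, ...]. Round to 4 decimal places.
E[X_{t+1} \mid \mathcal F_t] = 0.9540

For an AR(p) model X_t = c + sum_i phi_i X_{t-i} + eps_t, the
one-step-ahead conditional mean is
  E[X_{t+1} | X_t, ...] = c + sum_i phi_i X_{t+1-i}.
Substitute known values:
  E[X_{t+1} | ...] = (0.146) * (-2) + (-0.178) * (-7)
                   = 0.9540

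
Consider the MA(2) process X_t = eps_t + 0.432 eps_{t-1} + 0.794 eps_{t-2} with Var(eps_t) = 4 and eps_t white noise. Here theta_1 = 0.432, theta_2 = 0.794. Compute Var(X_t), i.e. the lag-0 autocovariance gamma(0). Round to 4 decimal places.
\gamma(0) = 7.2682

For an MA(q) process X_t = eps_t + sum_i theta_i eps_{t-i} with
Var(eps_t) = sigma^2, the variance is
  gamma(0) = sigma^2 * (1 + sum_i theta_i^2).
  sum_i theta_i^2 = (0.432)^2 + (0.794)^2 = 0.186624 + 0.630436 = 0.81706.
  gamma(0) = 4 * (1 + 0.81706) = 4 * 1.81706 = 7.26824, which rounds to 7.2682.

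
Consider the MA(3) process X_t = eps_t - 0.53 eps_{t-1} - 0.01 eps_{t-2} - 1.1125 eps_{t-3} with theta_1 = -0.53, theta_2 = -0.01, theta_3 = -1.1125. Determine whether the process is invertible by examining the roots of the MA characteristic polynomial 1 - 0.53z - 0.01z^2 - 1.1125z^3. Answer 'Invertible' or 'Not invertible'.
\text{Not invertible}

The MA(q) characteristic polynomial is P(z) = 1 - 0.53z - 0.01z^2 - 1.1125z^3.
Invertibility requires all roots to lie outside the unit circle, i.e. |z| > 1 for every root.
Degree 3: look for a simple real root z0 first, then factor out (1 - z/z0) and solve the remaining quadratic.
Testing z0 = 0.8: P(0.8) = 1 + (-0.53)(0.8) + (-0.01)(0.8)^2 + (-1.1125)(0.8)^3
  = 1 + (-0.424) + (-0.0064) + (-0.5696) = 0.  So z_0 = 0.8 is a root, |z_0| = 0.8.
Divide out the factor (1 - 1.25 z) = (1 - z/z0) (since 1/z0 = 1.25):
  P(z) = (1 - 1.25 z)(1 + (0.72) z + (0.89) z^2)
  [check: z-coef 0.72 - (1.25) = -0.53; z^2-coef 0.89 - (1.25)(0.72) = -0.01; z^3-coef -(1.25)(0.89) = -1.1125.]
Remaining roots from the quadratic factor 1 + (0.72) z + (0.89) z^2:
  Set 1 + (0.72) z + (0.89) z^2 = 0, i.e. a z^2 + b z + c = 0 with a = 0.89, b = 0.72, c = 1.
  Discriminant D = b^2 - 4ac = (0.72)^2 - 4*(0.89)*1 = 0.5184 - (3.56) = -3.0416.
  D < 0, so the roots are the complex-conjugate pair z = (-b +/- i sqrt(-D)) / (2a) = -0.4045 +/- 0.9798i.
  For a conjugate pair |z|^2 = z * conj(z) = (product of roots) = c/a = 1/(0.89) = 1.123596, so |z| = sqrt(1.123596) = 1.06 for both roots.
Moduli of all roots: 0.8000, 1.0600, 1.0600.
All moduli strictly greater than 1? No.
Verdict: Not invertible.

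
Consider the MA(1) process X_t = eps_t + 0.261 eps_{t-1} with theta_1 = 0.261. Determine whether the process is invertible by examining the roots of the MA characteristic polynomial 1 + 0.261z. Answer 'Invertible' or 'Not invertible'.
\text{Invertible}

The MA(q) characteristic polynomial is P(z) = 1 + 0.261z.
Invertibility requires all roots to lie outside the unit circle, i.e. |z| > 1 for every root.
This is linear in z: 1 + (0.261) z = 0  =>  z = -1/(0.261) = -3.831418,  |z| = 3.831418.
Moduli of all roots: 3.8314.
All moduli strictly greater than 1? Yes.
Verdict: Invertible.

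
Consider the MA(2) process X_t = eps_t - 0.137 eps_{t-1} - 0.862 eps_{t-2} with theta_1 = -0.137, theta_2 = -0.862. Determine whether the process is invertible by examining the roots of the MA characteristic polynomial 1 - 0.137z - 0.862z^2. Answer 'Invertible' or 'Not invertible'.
\text{Invertible}

The MA(q) characteristic polynomial is P(z) = 1 - 0.137z - 0.862z^2.
Invertibility requires all roots to lie outside the unit circle, i.e. |z| > 1 for every root.
Set 1 + (-0.137) z + (-0.862) z^2 = 0, i.e. a z^2 + b z + c = 0 with a = -0.862, b = -0.137, c = 1.
Discriminant D = b^2 - 4ac = (-0.137)^2 - 4*(-0.862)*1 = 0.018769 - (-3.448) = 3.466769.
D >= 0, so the roots are real: z = (-b +/- sqrt(D)) / (2a) = (0.137 +/- 1.861926) / (-1.724).
  z_1 = (0.137 + 1.861926) / (-1.724) = -1.1595,   |z_1| = 1.1595.
  z_2 = (0.137 - 1.861926) / (-1.724) = 1.0005,   |z_2| = 1.0005.
Moduli of all roots: 1.1595, 1.0005.
All moduli strictly greater than 1? Yes.
Verdict: Invertible.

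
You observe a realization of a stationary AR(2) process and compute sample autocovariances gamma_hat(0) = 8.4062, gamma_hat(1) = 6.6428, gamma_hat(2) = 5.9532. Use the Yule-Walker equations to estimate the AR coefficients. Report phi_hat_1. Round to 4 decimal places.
\hat\phi_{1} = 0.6140

The Yule-Walker equations for an AR(p) process read, in matrix form,
  Gamma_p phi = r_p,   with   (Gamma_p)_{ij} = gamma(|i - j|),
                       (r_p)_i = gamma(i),   i,j = 1..p.
Substitute the sample gammas (Toeplitz matrix and right-hand side of size 2):
  Gamma_p = [[8.4062, 6.6428], [6.6428, 8.4062]]
  r_p     = [6.6428, 5.9532]
Written out:
  8.4062 phi_1 + 6.6428 phi_2 = 6.6428
  6.6428 phi_1 + 8.4062 phi_2 = 5.9532
Solve by Cramer's rule:
  det = gamma(0)^2 - gamma(1)^2 = (8.4062)^2 - (6.6428)^2 = 70.66419844 - 44.12679184 = 26.5374066
  phi_hat_1 = [gamma(1) gamma(0) - gamma(1) gamma(2)] / det = [(6.6428)(8.4062) - (6.6428)(5.9532)] / 26.5374066 = 16.2947884 / 26.5374066 = 0.614
  phi_hat_2 = [gamma(0) gamma(2) - gamma(1)^2] / det = [(8.4062)(5.9532) - (6.6428)^2] / 26.5374066 = 5.916998 / 26.5374066 = 0.223
So phi_hat = [0.6140, 0.2230].
Therefore phi_hat_1 = 0.6140.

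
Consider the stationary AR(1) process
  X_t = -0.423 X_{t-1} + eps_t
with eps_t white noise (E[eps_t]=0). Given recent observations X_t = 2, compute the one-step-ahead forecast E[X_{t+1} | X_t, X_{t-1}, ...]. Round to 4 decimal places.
E[X_{t+1} \mid \mathcal F_t] = -0.8460

For an AR(p) model X_t = c + sum_i phi_i X_{t-i} + eps_t, the
one-step-ahead conditional mean is
  E[X_{t+1} | X_t, ...] = c + sum_i phi_i X_{t+1-i}.
Substitute known values:
  E[X_{t+1} | ...] = (-0.423) * (2)
                   = -0.8460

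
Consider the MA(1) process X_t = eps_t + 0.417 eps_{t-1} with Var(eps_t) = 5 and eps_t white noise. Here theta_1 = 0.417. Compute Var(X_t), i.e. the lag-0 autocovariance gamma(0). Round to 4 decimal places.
\gamma(0) = 5.8694

For an MA(q) process X_t = eps_t + sum_i theta_i eps_{t-i} with
Var(eps_t) = sigma^2, the variance is
  gamma(0) = sigma^2 * (1 + sum_i theta_i^2).
  sum_i theta_i^2 = (0.417)^2 = 0.173889.
  gamma(0) = 5 * (1 + 0.173889) = 5 * 1.173889 = 5.869445, which rounds to 5.8694.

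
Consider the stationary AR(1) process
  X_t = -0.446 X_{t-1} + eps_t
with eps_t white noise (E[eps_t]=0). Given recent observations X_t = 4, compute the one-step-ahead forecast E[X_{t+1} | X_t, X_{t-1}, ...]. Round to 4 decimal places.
E[X_{t+1} \mid \mathcal F_t] = -1.7840

For an AR(p) model X_t = c + sum_i phi_i X_{t-i} + eps_t, the
one-step-ahead conditional mean is
  E[X_{t+1} | X_t, ...] = c + sum_i phi_i X_{t+1-i}.
Substitute known values:
  E[X_{t+1} | ...] = (-0.446) * (4)
                   = -1.7840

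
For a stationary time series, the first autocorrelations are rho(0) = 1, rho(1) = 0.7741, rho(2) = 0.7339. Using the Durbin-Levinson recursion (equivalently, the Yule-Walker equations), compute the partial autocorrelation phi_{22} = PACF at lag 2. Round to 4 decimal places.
\phi_{22} = 0.3360

The PACF at lag k is phi_{kk}, the last component of the solution
to the Yule-Walker system G_k phi = r_k where
  (G_k)_{ij} = rho(|i - j|), (r_k)_i = rho(i), i,j = 1..k.
Equivalently, Durbin-Levinson gives phi_{kk} iteratively:
  phi_{11} = rho(1)
  phi_{kk} = [rho(k) - sum_{j=1..k-1} phi_{k-1,j} rho(k-j)]
            / [1 - sum_{j=1..k-1} phi_{k-1,j} rho(j)],
  phi_{k,j} = phi_{k-1,j} - phi_{kk} phi_{k-1,k-j},  j = 1..k-1.
Step k = 1:
  phi_11 = rho(1) = 0.7741.
Step k = 2:
  phi_22 = [rho(2) - phi_11 rho(1)] / [1 - phi_11 rho(1)] = [0.7339 - (0.7741)(0.7741)] / [1 - (0.7741)(0.7741)]
         = 0.13466919 / 0.40076919 = 0.336.
Therefore phi_{22} = 0.3360.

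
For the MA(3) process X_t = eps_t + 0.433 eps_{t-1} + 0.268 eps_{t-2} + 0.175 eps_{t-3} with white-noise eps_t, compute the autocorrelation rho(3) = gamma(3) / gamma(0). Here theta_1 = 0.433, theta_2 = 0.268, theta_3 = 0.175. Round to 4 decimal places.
\rho(3) = 0.1357

For an MA(q) process with theta_0 = 1, the autocovariance is
  gamma(k) = sigma^2 * sum_{i=0..q-k} theta_i * theta_{i+k},
and rho(k) = gamma(k) / gamma(0). Sigma^2 cancels.
  numerator   = (1)*(0.175) = 0.175.
  denominator = (1)^2 + (0.433)^2 + (0.268)^2 + (0.175)^2 = 1.289938.
  rho(3) = 0.175 / 1.289938 = 0.1357.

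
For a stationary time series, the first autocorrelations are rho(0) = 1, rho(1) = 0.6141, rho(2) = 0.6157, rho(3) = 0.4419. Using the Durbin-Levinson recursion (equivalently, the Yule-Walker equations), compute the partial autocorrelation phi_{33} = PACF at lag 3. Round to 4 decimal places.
\phi_{33} = -0.0500

The PACF at lag k is phi_{kk}, the last component of the solution
to the Yule-Walker system G_k phi = r_k where
  (G_k)_{ij} = rho(|i - j|), (r_k)_i = rho(i), i,j = 1..k.
Equivalently, Durbin-Levinson gives phi_{kk} iteratively:
  phi_{11} = rho(1)
  phi_{kk} = [rho(k) - sum_{j=1..k-1} phi_{k-1,j} rho(k-j)]
            / [1 - sum_{j=1..k-1} phi_{k-1,j} rho(j)],
  phi_{k,j} = phi_{k-1,j} - phi_{kk} phi_{k-1,k-j},  j = 1..k-1.
Step k = 1:
  phi_11 = rho(1) = 0.6141.
Step k = 2:
  phi_22 = [rho(2) - phi_11 rho(1)] / [1 - phi_11 rho(1)] = [0.6157 - (0.6141)(0.6141)] / [1 - (0.6141)(0.6141)]
         = 0.23858119 / 0.62288119 = 0.383028.
  Update: phi_21 = phi_11 - phi_22 phi_11 = 0.6141 - (0.383028)(0.6141) = 0.378882.
Step k = 3:
  phi_33 = [rho(3) - phi_21 rho(2) - phi_22 rho(1)] / [1 - phi_21 rho(1) - phi_22 rho(2)]
    numerator   = 0.4419 - (0.378882)(0.6157) - (0.383028)(0.6141) = -0.02659555
    denominator = 1 - (0.378882)(0.6141) - (0.383028)(0.6157) = 0.53149782
  phi_33 = -0.02659555 / 0.53149782 = -0.05.
Therefore phi_{33} = -0.0500.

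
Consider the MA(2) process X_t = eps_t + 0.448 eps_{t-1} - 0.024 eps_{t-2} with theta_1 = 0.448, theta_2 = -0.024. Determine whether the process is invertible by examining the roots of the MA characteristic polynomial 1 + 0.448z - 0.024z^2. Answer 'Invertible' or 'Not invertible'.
\text{Invertible}

The MA(q) characteristic polynomial is P(z) = 1 + 0.448z - 0.024z^2.
Invertibility requires all roots to lie outside the unit circle, i.e. |z| > 1 for every root.
Set 1 + (0.448) z + (-0.024) z^2 = 0, i.e. a z^2 + b z + c = 0 with a = -0.024, b = 0.448, c = 1.
Discriminant D = b^2 - 4ac = (0.448)^2 - 4*(-0.024)*1 = 0.200704 - (-0.096) = 0.296704.
D >= 0, so the roots are real: z = (-b +/- sqrt(D)) / (2a) = (-0.448 +/- 0.544705) / (-0.048).
  z_1 = (-0.448 + 0.544705) / (-0.048) = -2.0147,   |z_1| = 2.0147.
  z_2 = (-0.448 - 0.544705) / (-0.048) = 20.6814,   |z_2| = 20.6814.
Moduli of all roots: 2.0147, 20.6814.
All moduli strictly greater than 1? Yes.
Verdict: Invertible.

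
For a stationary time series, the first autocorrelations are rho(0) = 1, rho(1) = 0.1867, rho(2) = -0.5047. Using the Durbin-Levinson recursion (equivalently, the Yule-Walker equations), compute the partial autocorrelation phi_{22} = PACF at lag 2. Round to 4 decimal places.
\phi_{22} = -0.5590

The PACF at lag k is phi_{kk}, the last component of the solution
to the Yule-Walker system G_k phi = r_k where
  (G_k)_{ij} = rho(|i - j|), (r_k)_i = rho(i), i,j = 1..k.
Equivalently, Durbin-Levinson gives phi_{kk} iteratively:
  phi_{11} = rho(1)
  phi_{kk} = [rho(k) - sum_{j=1..k-1} phi_{k-1,j} rho(k-j)]
            / [1 - sum_{j=1..k-1} phi_{k-1,j} rho(j)],
  phi_{k,j} = phi_{k-1,j} - phi_{kk} phi_{k-1,k-j},  j = 1..k-1.
Step k = 1:
  phi_11 = rho(1) = 0.1867.
Step k = 2:
  phi_22 = [rho(2) - phi_11 rho(1)] / [1 - phi_11 rho(1)] = [-0.5047 - (0.1867)(0.1867)] / [1 - (0.1867)(0.1867)]
         = -0.53955689 / 0.96514311 = -0.559.
Therefore phi_{22} = -0.5590.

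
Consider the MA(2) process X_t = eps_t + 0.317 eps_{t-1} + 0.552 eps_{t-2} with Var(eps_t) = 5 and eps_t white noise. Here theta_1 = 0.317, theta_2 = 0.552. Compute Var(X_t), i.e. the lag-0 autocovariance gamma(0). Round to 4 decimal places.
\gamma(0) = 7.0260

For an MA(q) process X_t = eps_t + sum_i theta_i eps_{t-i} with
Var(eps_t) = sigma^2, the variance is
  gamma(0) = sigma^2 * (1 + sum_i theta_i^2).
  sum_i theta_i^2 = (0.317)^2 + (0.552)^2 = 0.100489 + 0.304704 = 0.405193.
  gamma(0) = 5 * (1 + 0.405193) = 5 * 1.405193 = 7.025965, which rounds to 7.0260.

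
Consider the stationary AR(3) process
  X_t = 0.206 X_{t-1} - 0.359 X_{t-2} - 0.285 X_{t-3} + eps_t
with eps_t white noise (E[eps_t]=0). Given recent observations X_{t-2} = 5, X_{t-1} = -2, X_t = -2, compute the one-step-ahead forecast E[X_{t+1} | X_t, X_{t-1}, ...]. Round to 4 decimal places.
E[X_{t+1} \mid \mathcal F_t] = -1.1190

For an AR(p) model X_t = c + sum_i phi_i X_{t-i} + eps_t, the
one-step-ahead conditional mean is
  E[X_{t+1} | X_t, ...] = c + sum_i phi_i X_{t+1-i}.
Substitute known values:
  E[X_{t+1} | ...] = (0.206) * (-2) + (-0.359) * (-2) + (-0.285) * (5)
                   = -1.1190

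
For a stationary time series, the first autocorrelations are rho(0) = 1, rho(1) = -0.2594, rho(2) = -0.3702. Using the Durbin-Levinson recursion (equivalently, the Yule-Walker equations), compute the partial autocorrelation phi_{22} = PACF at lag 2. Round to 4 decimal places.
\phi_{22} = -0.4690

The PACF at lag k is phi_{kk}, the last component of the solution
to the Yule-Walker system G_k phi = r_k where
  (G_k)_{ij} = rho(|i - j|), (r_k)_i = rho(i), i,j = 1..k.
Equivalently, Durbin-Levinson gives phi_{kk} iteratively:
  phi_{11} = rho(1)
  phi_{kk} = [rho(k) - sum_{j=1..k-1} phi_{k-1,j} rho(k-j)]
            / [1 - sum_{j=1..k-1} phi_{k-1,j} rho(j)],
  phi_{k,j} = phi_{k-1,j} - phi_{kk} phi_{k-1,k-j},  j = 1..k-1.
Step k = 1:
  phi_11 = rho(1) = -0.2594.
Step k = 2:
  phi_22 = [rho(2) - phi_11 rho(1)] / [1 - phi_11 rho(1)] = [-0.3702 - (-0.2594)(-0.2594)] / [1 - (-0.2594)(-0.2594)]
         = -0.43748836 / 0.93271164 = -0.469.
Therefore phi_{22} = -0.4690.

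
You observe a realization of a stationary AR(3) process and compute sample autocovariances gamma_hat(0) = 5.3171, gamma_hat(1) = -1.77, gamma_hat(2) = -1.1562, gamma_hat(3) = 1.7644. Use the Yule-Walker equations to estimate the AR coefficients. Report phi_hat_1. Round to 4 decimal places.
\hat\phi_{1} = -0.4030

The Yule-Walker equations for an AR(p) process read, in matrix form,
  Gamma_p phi = r_p,   with   (Gamma_p)_{ij} = gamma(|i - j|),
                       (r_p)_i = gamma(i),   i,j = 1..p.
Substitute the sample gammas (Toeplitz matrix and right-hand side of size 3):
  Gamma_p = [[5.3171, -1.77, -1.1562], [-1.77, 5.3171, -1.77], [-1.1562, -1.77, 5.3171]]
  r_p     = [-1.77, -1.1562, 1.7644]
Written out (R1..R3):
  (R1) 5.3171 phi_1 - 1.77 phi_2 - 1.1562 phi_3 = -1.77
  (R2) -1.77 phi_1 + 5.3171 phi_2 - 1.77 phi_3 = -1.1562
  (R3) -1.1562 phi_1 - 1.77 phi_2 + 5.3171 phi_3 = 1.7644
Gaussian elimination:
  R2 <- R2 - (-1.77/5.3171) R1 = R2 - (-0.332888) R1:  4.727888 phi_2 - 2.154885 phi_3 = -1.745412
  R3 <- R3 - (-1.1562/5.3171) R1 = R3 - (-0.217449) R1:  -2.154885 phi_2 + 5.065685 phi_3 = 1.379515
  R3 <- R3 - (-2.154885/4.727888) R2 = R3 - (-0.455782) R2:  4.083527 phi_3 = 0.583987
Back-substitution:
  phi_hat_3 = 0.583987 / 4.083527 = 0.143011
  phi_hat_2 = (-1.745412 - (-2.154885)(0.143011)) / 4.727888 = -0.303992
  phi_hat_1 = (-1.77 - (-1.77)(-0.303992) - (-1.1562)(0.143011)) / 5.3171 = -0.402986
So phi_hat = [-0.4030, -0.3040, 0.1430].
Therefore phi_hat_1 = -0.4030.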